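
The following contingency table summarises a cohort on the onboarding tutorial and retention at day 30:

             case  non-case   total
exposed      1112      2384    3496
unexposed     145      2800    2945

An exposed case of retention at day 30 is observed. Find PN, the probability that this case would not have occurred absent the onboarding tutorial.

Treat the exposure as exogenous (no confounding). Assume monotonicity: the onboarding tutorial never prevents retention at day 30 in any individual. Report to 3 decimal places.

PN ≈ 0.845

p₁ = P(outcome | exposed) = 1112/3496 = 0.31808
p₀ = P(outcome | unexposed) = 145/2945 = 0.049236
Under exogeneity and monotonicity, PN = (p₁ − p₀) / p₁.
PN = (0.31808 − 0.049236) / 0.31808 = 0.26884 / 0.31808 ≈ 0.8452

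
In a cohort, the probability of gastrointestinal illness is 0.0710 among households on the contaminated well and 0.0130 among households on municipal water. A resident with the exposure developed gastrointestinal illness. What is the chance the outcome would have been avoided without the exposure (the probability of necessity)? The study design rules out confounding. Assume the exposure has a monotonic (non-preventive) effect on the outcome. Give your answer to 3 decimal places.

PN ≈ 0.817

Let p₁ = 0.071, p₀ = 0.013.
Under exogeneity and monotonicity, PN = (p₁ − p₀) / p₁.
PN = (0.071 − 0.013) / 0.071 = 0.058 / 0.071 ≈ 0.8169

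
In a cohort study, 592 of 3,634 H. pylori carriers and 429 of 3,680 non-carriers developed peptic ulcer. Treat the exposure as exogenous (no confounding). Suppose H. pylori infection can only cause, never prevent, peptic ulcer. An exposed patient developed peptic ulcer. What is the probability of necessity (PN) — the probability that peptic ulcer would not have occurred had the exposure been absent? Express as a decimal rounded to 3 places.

p₁ = P(outcome | exposed) = 592/3634 = 0.16291
p₀ = P(outcome | unexposed) = 429/3680 = 0.11658
Under exogeneity and monotonicity, PN = (p₁ − p₀) / p₁.
PN = (0.16291 − 0.11658) / 0.16291 = 0.04633 / 0.16291 ≈ 0.2844

PN ≈ 0.284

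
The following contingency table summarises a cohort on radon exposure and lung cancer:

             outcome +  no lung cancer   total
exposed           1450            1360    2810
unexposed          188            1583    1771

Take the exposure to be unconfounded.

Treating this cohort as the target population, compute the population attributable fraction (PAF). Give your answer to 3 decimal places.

PAF ≈ 0.703

p₁ = P(outcome | exposed) = 1450/2810 = 0.51601
p₀ = P(outcome | unexposed) = 188/1771 = 0.10615
Exposure prevalence π = 2810/4581 = 0.6134; overall risk P(Y=1) = 0.35756.
Under exogeneity, PAF = [P(Y=1) − p₀]/P(Y=1).
PAF = (0.35756 − 0.10615) / 0.35756 ≈ 0.7031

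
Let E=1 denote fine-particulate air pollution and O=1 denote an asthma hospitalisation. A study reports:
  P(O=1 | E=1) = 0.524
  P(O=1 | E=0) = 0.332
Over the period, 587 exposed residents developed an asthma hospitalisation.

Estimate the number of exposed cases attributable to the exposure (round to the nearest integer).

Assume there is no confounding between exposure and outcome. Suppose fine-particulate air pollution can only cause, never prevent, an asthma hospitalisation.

about 215 cases

Let p₁ = 0.524, p₀ = 0.332.
PN = (p₁ − p₀)/p₁ = (0.524 − 0.332) / 0.524 ≈ 0.36641.
Attributable cases ≈ PN × (exposed cases) = 0.36641 × 587 ≈ 215.08.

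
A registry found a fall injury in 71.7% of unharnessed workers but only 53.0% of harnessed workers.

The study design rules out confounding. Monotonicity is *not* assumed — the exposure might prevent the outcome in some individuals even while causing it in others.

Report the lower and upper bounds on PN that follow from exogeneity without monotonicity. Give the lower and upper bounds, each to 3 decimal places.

0.261 ≤ PN ≤ 0.656

p₁ = 0.717, p₀ = 0.53.
Under exogeneity alone the bounds on PN are max{0,(p₁−p₀)/p₁} ≤ PN ≤ min{1,(1−p₀)/p₁}.
  lower = (p₁ − p₀)/p₁ = 0.187 / 0.717 ≈ 0.2608
  upper = min{1, (1 − p₀)/p₁} = 0.47 / 0.717 ≈ 0.6555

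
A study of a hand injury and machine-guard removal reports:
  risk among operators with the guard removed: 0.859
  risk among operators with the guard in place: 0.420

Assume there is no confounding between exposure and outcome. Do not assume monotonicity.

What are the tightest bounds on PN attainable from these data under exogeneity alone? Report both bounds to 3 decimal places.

Let p₁ = 0.859, p₀ = 0.42.
Under exogeneity alone the bounds on PN are max{0,(p₁−p₀)/p₁} ≤ PN ≤ min{1,(1−p₀)/p₁}.
  lower = (p₁ − p₀)/p₁ = 0.439 / 0.859 ≈ 0.5111
  upper = min{1, (1 − p₀)/p₁} = 0.58 / 0.859 ≈ 0.6752

0.511 ≤ PN ≤ 0.675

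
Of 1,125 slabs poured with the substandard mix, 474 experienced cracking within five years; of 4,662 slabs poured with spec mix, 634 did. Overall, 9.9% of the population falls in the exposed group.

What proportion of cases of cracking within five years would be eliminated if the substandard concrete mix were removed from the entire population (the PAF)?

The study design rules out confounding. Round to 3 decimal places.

p₁ = P(outcome | exposed) = 474/1125 = 0.42133
p₀ = P(outcome | unexposed) = 634/4662 = 0.13599
Overall risk P(Y=1) = π·p₁ + (1−π)·p₀ = 0.099×0.42133 + 0.901×0.13599 = 0.16424.
Under exogeneity, PAF = [P(Y=1) − p₀] / P(Y=1).
PAF = (0.16424 − 0.13599) / 0.16424 ≈ 0.1720

PAF ≈ 0.172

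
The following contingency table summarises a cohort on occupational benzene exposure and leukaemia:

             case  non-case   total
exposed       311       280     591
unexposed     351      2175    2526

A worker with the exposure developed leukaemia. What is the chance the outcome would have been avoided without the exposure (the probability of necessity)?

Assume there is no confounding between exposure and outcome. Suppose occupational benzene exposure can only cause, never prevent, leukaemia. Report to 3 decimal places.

PN ≈ 0.736

p₁ = P(outcome | exposed) = 311/591 = 0.52623
p₀ = P(outcome | unexposed) = 351/2526 = 0.13895
Under exogeneity and monotonicity, PN = (p₁ − p₀) / p₁.
PN = (0.52623 − 0.13895) / 0.52623 = 0.38727 / 0.52623 ≈ 0.7359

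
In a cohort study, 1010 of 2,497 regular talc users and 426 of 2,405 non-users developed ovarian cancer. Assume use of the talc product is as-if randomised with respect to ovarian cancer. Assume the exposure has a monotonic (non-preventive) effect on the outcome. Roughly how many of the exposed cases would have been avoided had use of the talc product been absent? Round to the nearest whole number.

about 568 cases

p₁ = P(outcome | exposed) = 1010/2497 = 0.40449
p₀ = P(outcome | unexposed) = 426/2405 = 0.17713
PN = (p₁ − p₀)/p₁ = (0.40449 − 0.17713) / 0.40449 ≈ 0.56208.
Attributable cases ≈ PN × (exposed cases) = 0.56208 × 1010 ≈ 567.70.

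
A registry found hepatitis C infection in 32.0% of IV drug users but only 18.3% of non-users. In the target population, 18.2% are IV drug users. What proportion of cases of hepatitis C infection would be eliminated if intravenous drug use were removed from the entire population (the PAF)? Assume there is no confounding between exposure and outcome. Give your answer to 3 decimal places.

p₁ = 0.32, p₀ = 0.183.
Overall risk P(Y=1) = π·p₁ + (1−π)·p₀ = 0.182×0.32 + 0.818×0.183 = 0.20793.
Under exogeneity, PAF = [P(Y=1) − p₀] / P(Y=1).
PAF = (0.20793 − 0.183) / 0.20793 ≈ 0.1199

PAF ≈ 0.120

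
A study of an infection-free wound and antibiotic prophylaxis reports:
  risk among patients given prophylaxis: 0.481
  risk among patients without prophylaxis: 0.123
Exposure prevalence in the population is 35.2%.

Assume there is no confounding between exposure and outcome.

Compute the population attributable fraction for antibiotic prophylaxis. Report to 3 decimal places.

PAF ≈ 0.506

Let p₁ = 0.481, p₀ = 0.123.
Overall risk P(Y=1) = π·p₁ + (1−π)·p₀ = 0.352×0.481 + 0.648×0.123 = 0.24902.
Under exogeneity, PAF = [P(Y=1) − p₀] / P(Y=1).
PAF = (0.24902 − 0.123) / 0.24902 ≈ 0.5061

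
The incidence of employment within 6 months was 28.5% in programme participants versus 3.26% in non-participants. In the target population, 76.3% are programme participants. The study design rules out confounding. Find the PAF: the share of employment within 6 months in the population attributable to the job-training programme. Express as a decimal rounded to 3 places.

p₁ = 0.285, p₀ = 0.0326.
Overall risk P(Y=1) = π·p₁ + (1−π)·p₀ = 0.763×0.285 + 0.237×0.0326 = 0.22518.
Under exogeneity, PAF = [P(Y=1) − p₀] / P(Y=1).
PAF = (0.22518 − 0.0326) / 0.22518 ≈ 0.8552

PAF ≈ 0.855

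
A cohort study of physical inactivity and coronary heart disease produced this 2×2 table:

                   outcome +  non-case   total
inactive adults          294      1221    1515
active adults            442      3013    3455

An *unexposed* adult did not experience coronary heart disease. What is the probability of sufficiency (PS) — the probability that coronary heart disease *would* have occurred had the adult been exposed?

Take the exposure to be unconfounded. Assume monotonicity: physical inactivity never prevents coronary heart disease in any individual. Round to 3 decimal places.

PS ≈ 0.076

p₁ = P(outcome | exposed) = 294/1515 = 0.19406
p₀ = P(outcome | unexposed) = 442/3455 = 0.12793
Under exogeneity and monotonicity, PS = (p₁ − p₀)/(1 − p₀).
PS = (0.19406 − 0.12793) / 0.87207 ≈ 0.0758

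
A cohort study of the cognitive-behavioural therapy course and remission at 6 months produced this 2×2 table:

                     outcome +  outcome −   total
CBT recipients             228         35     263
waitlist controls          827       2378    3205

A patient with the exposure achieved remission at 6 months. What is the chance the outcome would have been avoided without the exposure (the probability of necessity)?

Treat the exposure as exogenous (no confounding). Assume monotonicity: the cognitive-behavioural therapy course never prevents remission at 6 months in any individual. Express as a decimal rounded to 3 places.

PN ≈ 0.702

p₁ = P(outcome | exposed) = 228/263 = 0.86692
p₀ = P(outcome | unexposed) = 827/3205 = 0.25803
Under exogeneity and monotonicity, PN = (p₁ − p₀) / p₁.
PN = (0.86692 − 0.25803) / 0.86692 = 0.60889 / 0.86692 ≈ 0.7024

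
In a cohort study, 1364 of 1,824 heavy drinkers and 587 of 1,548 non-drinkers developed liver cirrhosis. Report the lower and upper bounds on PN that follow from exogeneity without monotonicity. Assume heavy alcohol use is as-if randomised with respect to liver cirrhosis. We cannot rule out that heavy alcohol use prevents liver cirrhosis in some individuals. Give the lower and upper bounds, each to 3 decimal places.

p₁ = P(outcome | exposed) = 1364/1824 = 0.74781
p₀ = P(outcome | unexposed) = 587/1548 = 0.3792
Under exogeneity alone the bounds on PN are max{0,(p₁−p₀)/p₁} ≤ PN ≤ min{1,(1−p₀)/p₁}.
  lower = (p₁ − p₀)/p₁ = 0.36861 / 0.74781 ≈ 0.4929
  upper = min{1, (1 − p₀)/p₁} = 0.6208 / 0.74781 ≈ 0.8302

0.493 ≤ PN ≤ 0.830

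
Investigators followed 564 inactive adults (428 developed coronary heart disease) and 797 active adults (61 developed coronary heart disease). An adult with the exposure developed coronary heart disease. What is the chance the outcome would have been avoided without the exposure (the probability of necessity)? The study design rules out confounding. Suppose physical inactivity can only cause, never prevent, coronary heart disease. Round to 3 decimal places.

PN ≈ 0.899

p₁ = P(outcome | exposed) = 428/564 = 0.75887
p₀ = P(outcome | unexposed) = 61/797 = 0.076537
Under exogeneity and monotonicity, PN = (p₁ − p₀) / p₁.
PN = (0.75887 − 0.076537) / 0.75887 = 0.68233 / 0.75887 ≈ 0.8991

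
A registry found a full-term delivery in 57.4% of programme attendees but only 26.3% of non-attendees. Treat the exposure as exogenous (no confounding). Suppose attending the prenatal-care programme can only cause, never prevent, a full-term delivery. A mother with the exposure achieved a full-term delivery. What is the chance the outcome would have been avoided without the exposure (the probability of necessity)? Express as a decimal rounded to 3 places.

PN ≈ 0.542

p₁ = 0.574, p₀ = 0.263.
Under exogeneity and monotonicity, PN = (p₁ − p₀) / p₁.
PN = (0.574 − 0.263) / 0.574 = 0.311 / 0.574 ≈ 0.5418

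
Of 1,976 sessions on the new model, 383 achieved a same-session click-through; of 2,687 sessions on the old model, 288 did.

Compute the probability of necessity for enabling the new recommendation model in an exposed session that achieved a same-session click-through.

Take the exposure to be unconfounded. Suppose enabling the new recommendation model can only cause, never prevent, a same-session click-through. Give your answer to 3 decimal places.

p₁ = P(outcome | exposed) = 383/1976 = 0.19383
p₀ = P(outcome | unexposed) = 288/2687 = 0.10718
Under exogeneity and monotonicity, PN = (p₁ − p₀) / p₁.
PN = (0.19383 − 0.10718) / 0.19383 = 0.086643 / 0.19383 ≈ 0.4470

PN ≈ 0.447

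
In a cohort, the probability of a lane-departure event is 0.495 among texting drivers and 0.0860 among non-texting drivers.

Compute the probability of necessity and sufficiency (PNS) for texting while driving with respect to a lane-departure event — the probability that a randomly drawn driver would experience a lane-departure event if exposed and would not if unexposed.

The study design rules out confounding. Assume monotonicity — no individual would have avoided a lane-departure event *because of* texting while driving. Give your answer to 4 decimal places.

Let p₁ = 0.495, p₀ = 0.086.
Under exogeneity and monotonicity, PNS = p₁ − p₀.
PNS = 0.495 − 0.086 = 0.409

PNS ≈ 0.4090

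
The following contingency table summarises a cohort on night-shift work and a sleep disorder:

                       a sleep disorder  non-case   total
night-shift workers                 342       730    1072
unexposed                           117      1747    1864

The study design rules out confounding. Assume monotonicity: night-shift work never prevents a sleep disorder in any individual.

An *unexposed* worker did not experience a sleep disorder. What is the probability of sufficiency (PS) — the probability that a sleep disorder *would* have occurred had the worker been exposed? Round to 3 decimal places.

PS ≈ 0.273

p₁ = P(outcome | exposed) = 342/1072 = 0.31903
p₀ = P(outcome | unexposed) = 117/1864 = 0.062768
Under exogeneity and monotonicity, PS = (p₁ − p₀)/(1 − p₀).
PS = (0.31903 − 0.062768) / 0.93723 ≈ 0.2734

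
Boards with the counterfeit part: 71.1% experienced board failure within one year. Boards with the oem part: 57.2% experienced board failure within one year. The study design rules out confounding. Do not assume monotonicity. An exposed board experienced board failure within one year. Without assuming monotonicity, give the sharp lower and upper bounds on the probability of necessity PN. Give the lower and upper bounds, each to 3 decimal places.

p₁ = 0.711, p₀ = 0.572.
Under exogeneity alone the bounds on PN are max{0,(p₁−p₀)/p₁} ≤ PN ≤ min{1,(1−p₀)/p₁}.
  lower = (p₁ − p₀)/p₁ = 0.139 / 0.711 ≈ 0.1955
  upper = min{1, (1 − p₀)/p₁} = 0.428 / 0.711 ≈ 0.6020

0.195 ≤ PN ≤ 0.602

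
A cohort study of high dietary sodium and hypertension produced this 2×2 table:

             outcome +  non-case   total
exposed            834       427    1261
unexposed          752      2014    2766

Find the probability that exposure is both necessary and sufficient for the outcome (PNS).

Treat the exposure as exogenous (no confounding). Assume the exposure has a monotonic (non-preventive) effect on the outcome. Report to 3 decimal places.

PNS ≈ 0.390

p₁ = P(outcome | exposed) = 834/1261 = 0.66138
p₀ = P(outcome | unexposed) = 752/2766 = 0.27187
Under exogeneity and monotonicity, PNS = p₁ − p₀.
PNS = 0.66138 − 0.27187 = 0.38951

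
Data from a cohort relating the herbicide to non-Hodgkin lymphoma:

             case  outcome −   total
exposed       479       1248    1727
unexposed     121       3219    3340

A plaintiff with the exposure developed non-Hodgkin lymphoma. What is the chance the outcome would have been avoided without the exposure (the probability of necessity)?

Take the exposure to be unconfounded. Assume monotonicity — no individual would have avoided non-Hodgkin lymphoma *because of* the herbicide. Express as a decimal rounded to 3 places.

PN ≈ 0.869

p₁ = P(outcome | exposed) = 479/1727 = 0.27736
p₀ = P(outcome | unexposed) = 121/3340 = 0.036228
Under exogeneity and monotonicity, PN = (p₁ − p₀)/p₁.
PN = (0.27736 − 0.036228) / 0.27736 ≈ 0.8694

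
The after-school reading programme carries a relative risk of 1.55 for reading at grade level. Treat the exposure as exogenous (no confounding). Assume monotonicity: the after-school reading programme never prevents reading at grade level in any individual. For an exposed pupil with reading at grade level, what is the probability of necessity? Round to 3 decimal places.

Under exogeneity and monotonicity, PN = (RR − 1) / RR = 1 − 1/RR.
PN = (1.55 − 1) / 1.55 = 0.55 / 1.55 ≈ 0.3548

PN ≈ 0.355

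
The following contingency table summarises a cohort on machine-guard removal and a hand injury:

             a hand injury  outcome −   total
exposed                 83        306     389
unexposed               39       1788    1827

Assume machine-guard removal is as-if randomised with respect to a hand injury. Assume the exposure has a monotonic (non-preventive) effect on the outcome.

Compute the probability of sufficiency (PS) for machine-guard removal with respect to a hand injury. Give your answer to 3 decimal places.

p₁ = P(outcome | exposed) = 83/389 = 0.21337
p₀ = P(outcome | unexposed) = 39/1827 = 0.021346
Under exogeneity and monotonicity, PS = (p₁ − p₀)/(1 − p₀).
PS = (0.21337 − 0.021346) / 0.97865 ≈ 0.1962

PS ≈ 0.196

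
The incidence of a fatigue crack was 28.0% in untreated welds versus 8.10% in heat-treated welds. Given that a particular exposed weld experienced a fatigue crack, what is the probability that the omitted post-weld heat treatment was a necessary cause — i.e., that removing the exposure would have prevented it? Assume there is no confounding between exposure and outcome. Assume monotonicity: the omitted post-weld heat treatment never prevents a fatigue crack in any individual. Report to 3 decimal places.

p₁ = 0.28, p₀ = 0.081.
Under exogeneity and monotonicity, PN = (p₁ − p₀) / p₁.
PN = (0.28 − 0.081) / 0.28 = 0.199 / 0.28 ≈ 0.7107

PN ≈ 0.711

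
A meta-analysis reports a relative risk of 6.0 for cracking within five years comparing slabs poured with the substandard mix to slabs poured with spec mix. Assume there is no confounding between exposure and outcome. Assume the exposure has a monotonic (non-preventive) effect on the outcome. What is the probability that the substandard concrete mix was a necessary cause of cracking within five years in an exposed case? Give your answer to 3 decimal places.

PN ≈ 0.833

Under exogeneity and monotonicity, PN = (RR − 1) / RR = 1 − 1/RR.
PN = (6.0 − 1) / 6.0 = 5 / 6.0 ≈ 0.8333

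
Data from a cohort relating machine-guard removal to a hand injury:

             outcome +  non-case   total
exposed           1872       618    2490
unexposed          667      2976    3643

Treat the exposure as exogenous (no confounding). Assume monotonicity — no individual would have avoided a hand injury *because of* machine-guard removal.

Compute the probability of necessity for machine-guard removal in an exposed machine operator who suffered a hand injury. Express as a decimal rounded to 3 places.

PN ≈ 0.756

p₁ = P(outcome | exposed) = 1872/2490 = 0.75181
p₀ = P(outcome | unexposed) = 667/3643 = 0.18309
Under exogeneity and monotonicity, PN = (p₁ − p₀)/p₁.
PN = (0.75181 − 0.18309) / 0.75181 ≈ 0.7565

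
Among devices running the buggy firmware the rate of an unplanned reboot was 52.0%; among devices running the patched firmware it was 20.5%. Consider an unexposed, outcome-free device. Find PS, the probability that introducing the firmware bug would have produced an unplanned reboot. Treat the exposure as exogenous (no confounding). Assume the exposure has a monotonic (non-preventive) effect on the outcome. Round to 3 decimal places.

p₁ = 0.52, p₀ = 0.205.
Under exogeneity and monotonicity, PS = (p₁ − p₀) / (1 − p₀).
PS = (0.52 − 0.205) / (1 − 0.205) = 0.315 / 0.795 ≈ 0.3962

PS ≈ 0.396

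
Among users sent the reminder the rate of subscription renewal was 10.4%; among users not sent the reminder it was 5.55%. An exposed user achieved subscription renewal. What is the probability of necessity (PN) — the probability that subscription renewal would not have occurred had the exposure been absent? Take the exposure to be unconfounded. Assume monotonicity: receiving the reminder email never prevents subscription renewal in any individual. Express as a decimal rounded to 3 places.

PN ≈ 0.466

p₁ = 0.104, p₀ = 0.0555.
Under exogeneity and monotonicity, PN = (p₁ − p₀) / p₁.
PN = (0.104 − 0.0555) / 0.104 = 0.0485 / 0.104 ≈ 0.4663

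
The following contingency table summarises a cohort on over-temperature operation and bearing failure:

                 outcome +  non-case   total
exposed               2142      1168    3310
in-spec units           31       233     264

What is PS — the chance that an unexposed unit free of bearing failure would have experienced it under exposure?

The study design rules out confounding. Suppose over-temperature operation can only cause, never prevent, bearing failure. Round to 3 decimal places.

p₁ = P(outcome | exposed) = 2142/3310 = 0.64713
p₀ = P(outcome | unexposed) = 31/264 = 0.11742
Under exogeneity and monotonicity, PS = (p₁ − p₀) / (1 − p₀).
PS = (0.64713 − 0.11742) / (1 − 0.11742) = 0.52971 / 0.88258 ≈ 0.6002

PS ≈ 0.600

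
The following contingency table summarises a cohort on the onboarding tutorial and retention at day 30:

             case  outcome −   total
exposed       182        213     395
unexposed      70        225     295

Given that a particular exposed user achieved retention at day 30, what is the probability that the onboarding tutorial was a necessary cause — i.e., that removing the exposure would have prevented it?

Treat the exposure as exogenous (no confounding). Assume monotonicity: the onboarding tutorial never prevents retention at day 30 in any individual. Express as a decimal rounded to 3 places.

PN ≈ 0.485

p₁ = P(outcome | exposed) = 182/395 = 0.46076
p₀ = P(outcome | unexposed) = 70/295 = 0.23729
Under exogeneity and monotonicity, PN = (p₁ − p₀) / p₁.
PN = (0.46076 − 0.23729) / 0.46076 = 0.22347 / 0.46076 ≈ 0.4850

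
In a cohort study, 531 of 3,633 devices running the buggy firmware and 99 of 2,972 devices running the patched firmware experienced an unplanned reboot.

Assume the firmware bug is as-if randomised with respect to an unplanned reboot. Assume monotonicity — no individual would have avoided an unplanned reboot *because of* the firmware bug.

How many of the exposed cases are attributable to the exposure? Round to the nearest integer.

p₁ = P(outcome | exposed) = 531/3633 = 0.14616
p₀ = P(outcome | unexposed) = 99/2972 = 0.033311
PN = (p₁ − p₀)/p₁ = (0.14616 − 0.033311) / 0.14616 ≈ 0.77209.
Attributable cases ≈ PN × (exposed cases) = 0.77209 × 531 ≈ 409.98.

about 410 cases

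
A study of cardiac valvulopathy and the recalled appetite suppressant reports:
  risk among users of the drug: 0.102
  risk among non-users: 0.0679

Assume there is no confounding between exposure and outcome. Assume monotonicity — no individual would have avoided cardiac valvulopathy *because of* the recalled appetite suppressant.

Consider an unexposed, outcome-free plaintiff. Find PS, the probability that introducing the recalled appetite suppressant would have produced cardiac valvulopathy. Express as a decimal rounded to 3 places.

Let p₁ = 0.102, p₀ = 0.0679.
Under exogeneity and monotonicity, PS = (p₁ − p₀) / (1 − p₀).
PS = (0.102 − 0.0679) / (1 − 0.0679) = 0.0341 / 0.9321 ≈ 0.0366

PS ≈ 0.037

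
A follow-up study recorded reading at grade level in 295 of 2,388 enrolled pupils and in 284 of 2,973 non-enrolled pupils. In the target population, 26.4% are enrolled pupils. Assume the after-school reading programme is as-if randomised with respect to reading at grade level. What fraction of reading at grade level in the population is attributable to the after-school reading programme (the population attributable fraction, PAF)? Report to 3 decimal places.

PAF ≈ 0.072

p₁ = P(outcome | exposed) = 295/2388 = 0.12353
p₀ = P(outcome | unexposed) = 284/2973 = 0.095526
Overall risk P(Y=1) = π·p₁ + (1−π)·p₀ = 0.264×0.12353 + 0.736×0.095526 = 0.10292.
Under exogeneity, PAF = [P(Y=1) − p₀] / P(Y=1).
PAF = (0.10292 − 0.095526) / 0.10292 ≈ 0.0718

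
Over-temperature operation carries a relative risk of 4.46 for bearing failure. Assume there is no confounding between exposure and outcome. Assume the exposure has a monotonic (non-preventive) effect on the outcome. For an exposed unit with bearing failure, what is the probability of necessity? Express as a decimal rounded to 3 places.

Under exogeneity and monotonicity, PN = (RR − 1) / RR = 1 − 1/RR.
PN = (4.46 − 1) / 4.46 = 3.46 / 4.46 ≈ 0.7758

PN ≈ 0.776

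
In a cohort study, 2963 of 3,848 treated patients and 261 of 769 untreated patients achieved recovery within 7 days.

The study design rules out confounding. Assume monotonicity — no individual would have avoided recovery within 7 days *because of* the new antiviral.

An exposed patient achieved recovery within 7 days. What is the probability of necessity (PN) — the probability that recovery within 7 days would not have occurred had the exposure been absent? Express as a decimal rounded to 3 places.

p₁ = P(outcome | exposed) = 2963/3848 = 0.77001
p₀ = P(outcome | unexposed) = 261/769 = 0.3394
Under exogeneity and monotonicity, PN = (p₁ − p₀) / p₁.
PN = (0.77001 − 0.3394) / 0.77001 = 0.43061 / 0.77001 ≈ 0.5592

PN ≈ 0.559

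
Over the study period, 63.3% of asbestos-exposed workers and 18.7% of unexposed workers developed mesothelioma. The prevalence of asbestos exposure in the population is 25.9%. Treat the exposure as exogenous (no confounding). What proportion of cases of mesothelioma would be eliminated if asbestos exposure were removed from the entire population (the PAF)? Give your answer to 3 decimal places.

p₁ = 0.633, p₀ = 0.187.
Overall risk P(Y=1) = π·p₁ + (1−π)·p₀ = 0.259×0.633 + 0.741×0.187 = 0.30251.
Under exogeneity, PAF = [P(Y=1) − p₀] / P(Y=1).
PAF = (0.30251 − 0.187) / 0.30251 ≈ 0.3818

PAF ≈ 0.382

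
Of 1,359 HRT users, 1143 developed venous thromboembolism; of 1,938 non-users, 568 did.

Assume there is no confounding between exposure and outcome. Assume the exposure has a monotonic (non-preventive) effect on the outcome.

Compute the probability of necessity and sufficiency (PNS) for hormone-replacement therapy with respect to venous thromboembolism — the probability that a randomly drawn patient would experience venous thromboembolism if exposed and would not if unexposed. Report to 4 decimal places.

p₁ = P(outcome | exposed) = 1143/1359 = 0.84106
p₀ = P(outcome | unexposed) = 568/1938 = 0.29309
Under exogeneity and monotonicity, PNS = p₁ − p₀.
PNS = 0.84106 − 0.29309 = 0.54797

PNS ≈ 0.5480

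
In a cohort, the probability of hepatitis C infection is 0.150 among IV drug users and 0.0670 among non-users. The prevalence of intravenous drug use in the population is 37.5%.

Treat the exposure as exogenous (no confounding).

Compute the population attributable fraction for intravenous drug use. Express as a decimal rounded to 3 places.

Let p₁ = 0.15, p₀ = 0.067.
Overall risk P(Y=1) = π·p₁ + (1−π)·p₀ = 0.375×0.15 + 0.625×0.067 = 0.098125.
Under exogeneity, PAF = [P(Y=1) − p₀] / P(Y=1).
PAF = (0.098125 − 0.067) / 0.098125 ≈ 0.3172

PAF ≈ 0.317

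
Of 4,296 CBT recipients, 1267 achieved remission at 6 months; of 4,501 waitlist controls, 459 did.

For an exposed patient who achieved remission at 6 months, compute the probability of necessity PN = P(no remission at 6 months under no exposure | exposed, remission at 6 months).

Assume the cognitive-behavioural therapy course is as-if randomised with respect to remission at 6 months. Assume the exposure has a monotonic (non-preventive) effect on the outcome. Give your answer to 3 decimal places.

p₁ = P(outcome | exposed) = 1267/4296 = 0.29493
p₀ = P(outcome | unexposed) = 459/4501 = 0.10198
Under exogeneity and monotonicity, PN = (p₁ − p₀) / p₁.
PN = (0.29493 − 0.10198) / 0.29493 = 0.19295 / 0.29493 ≈ 0.6542

PN ≈ 0.654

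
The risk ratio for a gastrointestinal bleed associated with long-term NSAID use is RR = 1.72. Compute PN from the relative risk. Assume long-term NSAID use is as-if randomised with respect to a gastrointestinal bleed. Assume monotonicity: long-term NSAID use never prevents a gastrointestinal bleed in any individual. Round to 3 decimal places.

Under exogeneity and monotonicity, PN = (RR − 1) / RR = 1 − 1/RR.
PN = (1.72 − 1) / 1.72 = 0.72 / 1.72 ≈ 0.4186

PN ≈ 0.419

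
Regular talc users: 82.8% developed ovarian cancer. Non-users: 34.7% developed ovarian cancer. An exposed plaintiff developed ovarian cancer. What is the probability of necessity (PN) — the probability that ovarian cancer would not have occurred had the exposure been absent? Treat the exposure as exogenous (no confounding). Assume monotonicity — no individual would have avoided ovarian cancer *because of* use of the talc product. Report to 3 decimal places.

p₁ = 0.828, p₀ = 0.347.
Under exogeneity and monotonicity, PN = (p₁ − p₀) / p₁.
PN = (0.828 − 0.347) / 0.828 = 0.481 / 0.828 ≈ 0.5809

PN ≈ 0.581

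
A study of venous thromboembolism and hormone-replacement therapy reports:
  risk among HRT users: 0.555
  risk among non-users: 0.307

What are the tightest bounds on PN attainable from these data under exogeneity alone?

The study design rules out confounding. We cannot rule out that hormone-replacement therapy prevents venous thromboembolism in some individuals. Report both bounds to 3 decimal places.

Let p₁ = 0.555, p₀ = 0.307.
Under exogeneity alone the bounds on PN are max{0,(p₁−p₀)/p₁} ≤ PN ≤ min{1,(1−p₀)/p₁}.
  lower = (p₁ − p₀)/p₁ = 0.248 / 0.555 ≈ 0.4468
  upper = min{1, (1 − p₀)/p₁} = 0.693 / 0.555 ≈ 1.2486 → capped at 1

0.447 ≤ PN ≤ 1.000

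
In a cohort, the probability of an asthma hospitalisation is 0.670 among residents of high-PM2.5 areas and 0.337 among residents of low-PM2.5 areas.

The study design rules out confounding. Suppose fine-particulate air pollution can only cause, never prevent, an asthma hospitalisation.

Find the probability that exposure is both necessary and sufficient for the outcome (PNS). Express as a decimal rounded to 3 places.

PNS ≈ 0.333

Let p₁ = 0.67, p₀ = 0.337.
Under exogeneity and monotonicity, PNS = p₁ − p₀.
PNS = 0.67 − 0.337 = 0.333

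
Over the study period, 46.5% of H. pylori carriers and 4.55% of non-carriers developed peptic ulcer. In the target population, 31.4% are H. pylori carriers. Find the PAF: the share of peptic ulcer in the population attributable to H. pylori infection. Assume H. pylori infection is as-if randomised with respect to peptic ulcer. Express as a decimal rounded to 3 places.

p₁ = 0.465, p₀ = 0.0455.
Overall risk P(Y=1) = π·p₁ + (1−π)·p₀ = 0.314×0.465 + 0.686×0.0455 = 0.17722.
Under exogeneity, PAF = [P(Y=1) − p₀] / P(Y=1).
PAF = (0.17722 − 0.0455) / 0.17722 ≈ 0.7433

PAF ≈ 0.743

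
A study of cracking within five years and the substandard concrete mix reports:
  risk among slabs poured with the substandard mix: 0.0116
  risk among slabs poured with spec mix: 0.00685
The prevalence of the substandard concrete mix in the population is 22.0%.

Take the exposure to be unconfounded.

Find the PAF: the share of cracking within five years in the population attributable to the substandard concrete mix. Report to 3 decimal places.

Let p₁ = 0.0116, p₀ = 0.00685.
Overall risk P(Y=1) = π·p₁ + (1−π)·p₀ = 0.22×0.0116 + 0.78×0.00685 = 0.007895.
Under exogeneity, PAF = [P(Y=1) − p₀] / P(Y=1).
PAF = (0.007895 − 0.00685) / 0.007895 ≈ 0.1324

PAF ≈ 0.132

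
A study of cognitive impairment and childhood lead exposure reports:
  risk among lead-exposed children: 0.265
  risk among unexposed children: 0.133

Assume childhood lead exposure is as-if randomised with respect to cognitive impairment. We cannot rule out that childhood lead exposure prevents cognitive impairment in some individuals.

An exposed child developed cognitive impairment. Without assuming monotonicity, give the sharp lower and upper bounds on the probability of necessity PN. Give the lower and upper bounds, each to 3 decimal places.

0.498 ≤ PN ≤ 1.000

Let p₁ = 0.265, p₀ = 0.133.
Under exogeneity alone the bounds on PN are max{0,(p₁−p₀)/p₁} ≤ PN ≤ min{1,(1−p₀)/p₁}.
  lower = (p₁ − p₀)/p₁ = 0.132 / 0.265 ≈ 0.4981
  upper = min{1, (1 − p₀)/p₁} = 0.867 / 0.265 ≈ 3.2717 → capped at 1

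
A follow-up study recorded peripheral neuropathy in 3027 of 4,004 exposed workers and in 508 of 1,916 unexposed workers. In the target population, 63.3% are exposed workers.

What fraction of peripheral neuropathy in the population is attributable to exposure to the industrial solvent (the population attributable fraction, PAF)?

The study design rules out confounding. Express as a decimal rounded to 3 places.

PAF ≈ 0.540

p₁ = P(outcome | exposed) = 3027/4004 = 0.75599
p₀ = P(outcome | unexposed) = 508/1916 = 0.26514
Overall risk P(Y=1) = π·p₁ + (1−π)·p₀ = 0.633×0.75599 + 0.367×0.26514 = 0.57585.
Under exogeneity, PAF = [P(Y=1) − p₀] / P(Y=1).
PAF = (0.57585 − 0.26514) / 0.57585 ≈ 0.5396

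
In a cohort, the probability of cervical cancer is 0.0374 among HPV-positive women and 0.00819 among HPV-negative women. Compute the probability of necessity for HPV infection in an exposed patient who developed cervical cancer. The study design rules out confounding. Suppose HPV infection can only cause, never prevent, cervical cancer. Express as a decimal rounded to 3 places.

Let p₁ = 0.0374, p₀ = 0.00819.
Under exogeneity and monotonicity, PN = (p₁ − p₀) / p₁.
PN = (0.0374 − 0.00819) / 0.0374 = 0.02921 / 0.0374 ≈ 0.7810

PN ≈ 0.781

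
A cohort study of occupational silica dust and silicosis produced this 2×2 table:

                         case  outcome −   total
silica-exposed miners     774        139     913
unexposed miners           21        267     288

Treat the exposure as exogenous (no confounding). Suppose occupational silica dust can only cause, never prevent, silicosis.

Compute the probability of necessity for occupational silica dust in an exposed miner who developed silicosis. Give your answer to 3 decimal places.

p₁ = P(outcome | exposed) = 774/913 = 0.84775
p₀ = P(outcome | unexposed) = 21/288 = 0.072917
Under exogeneity and monotonicity, PN = (p₁ − p₀)/p₁.
PN = (0.84775 − 0.072917) / 0.84775 ≈ 0.9140

PN ≈ 0.914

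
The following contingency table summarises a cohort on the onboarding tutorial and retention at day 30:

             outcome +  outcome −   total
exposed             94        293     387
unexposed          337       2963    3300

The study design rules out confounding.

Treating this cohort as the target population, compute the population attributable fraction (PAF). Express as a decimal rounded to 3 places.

p₁ = P(outcome | exposed) = 94/387 = 0.24289
p₀ = P(outcome | unexposed) = 337/3300 = 0.10212
Exposure prevalence π = 387/3687 = 0.10496; overall risk P(Y=1) = 0.1169.
Under exogeneity, PAF = [P(Y=1) − p₀]/P(Y=1).
PAF = (0.1169 − 0.10212) / 0.1169 ≈ 0.1264

PAF ≈ 0.126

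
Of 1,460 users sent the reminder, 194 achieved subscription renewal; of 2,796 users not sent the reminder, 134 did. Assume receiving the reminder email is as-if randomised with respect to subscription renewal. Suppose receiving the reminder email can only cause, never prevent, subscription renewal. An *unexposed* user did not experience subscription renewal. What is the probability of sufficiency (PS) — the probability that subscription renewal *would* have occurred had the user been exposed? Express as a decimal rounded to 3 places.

p₁ = P(outcome | exposed) = 194/1460 = 0.13288
p₀ = P(outcome | unexposed) = 134/2796 = 0.047926
Under exogeneity and monotonicity, PS = (p₁ − p₀) / (1 − p₀).
PS = (0.13288 − 0.047926) / (1 − 0.047926) = 0.084951 / 0.95207 ≈ 0.0892

PS ≈ 0.089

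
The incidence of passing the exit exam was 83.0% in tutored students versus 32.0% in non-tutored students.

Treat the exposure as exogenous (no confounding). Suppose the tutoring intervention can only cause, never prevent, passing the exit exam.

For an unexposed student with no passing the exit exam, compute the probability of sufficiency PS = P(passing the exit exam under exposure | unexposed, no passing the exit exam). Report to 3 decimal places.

PS ≈ 0.750

p₁ = 0.83, p₀ = 0.32.
Under exogeneity and monotonicity, PS = (p₁ − p₀) / (1 − p₀).
PS = (0.83 − 0.32) / (1 − 0.32) = 0.51 / 0.68 ≈ 0.7500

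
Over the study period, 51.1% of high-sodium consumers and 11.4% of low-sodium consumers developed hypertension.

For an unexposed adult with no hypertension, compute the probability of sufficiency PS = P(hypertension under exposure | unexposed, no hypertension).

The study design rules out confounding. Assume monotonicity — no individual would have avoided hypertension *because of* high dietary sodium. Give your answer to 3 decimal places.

PS ≈ 0.448

p₁ = 0.511, p₀ = 0.114.
Under exogeneity and monotonicity, PS = (p₁ − p₀) / (1 − p₀).
PS = (0.511 − 0.114) / (1 − 0.114) = 0.397 / 0.886 ≈ 0.4481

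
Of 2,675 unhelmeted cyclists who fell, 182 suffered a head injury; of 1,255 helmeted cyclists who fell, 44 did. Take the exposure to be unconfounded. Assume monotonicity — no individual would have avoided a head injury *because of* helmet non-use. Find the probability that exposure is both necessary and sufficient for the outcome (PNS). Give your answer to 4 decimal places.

PNS ≈ 0.0330

p₁ = P(outcome | exposed) = 182/2675 = 0.068037
p₀ = P(outcome | unexposed) = 44/1255 = 0.03506
Under exogeneity and monotonicity, PNS = p₁ − p₀.
PNS = 0.068037 − 0.03506 = 0.032978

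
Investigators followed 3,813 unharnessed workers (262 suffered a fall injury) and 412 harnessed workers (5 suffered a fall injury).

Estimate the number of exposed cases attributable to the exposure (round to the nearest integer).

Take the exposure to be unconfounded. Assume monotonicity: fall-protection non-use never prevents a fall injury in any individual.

p₁ = P(outcome | exposed) = 262/3813 = 0.068712
p₀ = P(outcome | unexposed) = 5/412 = 0.012136
PN = (p₁ − p₀)/p₁ = (0.068712 − 0.012136) / 0.068712 ≈ 0.82338.
Attributable cases ≈ PN × (exposed cases) = 0.82338 × 262 ≈ 215.73.

about 216 cases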